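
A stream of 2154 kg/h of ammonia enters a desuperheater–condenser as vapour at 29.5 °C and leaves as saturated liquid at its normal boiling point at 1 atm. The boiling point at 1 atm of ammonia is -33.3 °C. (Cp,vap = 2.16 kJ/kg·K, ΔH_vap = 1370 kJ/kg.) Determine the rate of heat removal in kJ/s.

vapour 29.5→-33.3 °C: -135.65 kJ/kg
condensation at -33.3 °C: -1370 kJ/kg
Δh = -135.65 + -1370 = -1505.6 kJ/kg
Q = ṁ·Δh = 2154 kg/h × -1505.6 kJ/kg = -3.2432e+06 kJ/h
|Q| = 900.88 kW

Q_c = 901 kJ/s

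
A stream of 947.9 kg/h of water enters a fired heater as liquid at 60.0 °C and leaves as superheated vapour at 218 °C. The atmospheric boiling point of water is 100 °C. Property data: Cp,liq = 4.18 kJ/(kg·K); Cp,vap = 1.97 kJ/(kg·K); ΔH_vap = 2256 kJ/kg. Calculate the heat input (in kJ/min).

Q = 42000 kJ/min

liquid 60.0→100 °C: 167.2 kJ/kg
vaporisation at 100 °C: 2256 kJ/kg
vapour 100→218 °C: 232.46 kJ/kg
Δh = 167.2 + 2256 + 232.46 = 2655.7 kJ/kg
Q = ṁ·Δh = 947.9 kg/h × 2655.7 kJ/kg = 2.5173e+06 kJ/h
|Q| = 699.25 kW = 41955 kJ/min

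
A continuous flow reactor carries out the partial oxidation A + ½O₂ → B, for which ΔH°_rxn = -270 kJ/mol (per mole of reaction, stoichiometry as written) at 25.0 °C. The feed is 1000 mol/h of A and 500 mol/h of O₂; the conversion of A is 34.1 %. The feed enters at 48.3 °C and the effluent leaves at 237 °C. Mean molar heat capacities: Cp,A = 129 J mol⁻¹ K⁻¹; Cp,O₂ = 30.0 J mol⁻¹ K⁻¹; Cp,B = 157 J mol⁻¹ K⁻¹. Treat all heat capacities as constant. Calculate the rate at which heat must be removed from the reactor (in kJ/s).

Extent of reaction ξ = 0.341 × 1000 = 341 mol/h
Reaction term: ξ·ΔH°_rxn = 341 × -270 = -92070 kJ/h
Sensible, feed 48.3→25 °C: -3355.2 kJ/h
Outlet flows (mol/h): A 659, O₂ 329.5, B 341
Sensible, products 25→237 °C: 31468 kJ/h
Q = ΔH = -63957 kJ/h = -17.766 kW
Heat removed = 17.766 kJ/s

Q_out = 17.8 kJ/s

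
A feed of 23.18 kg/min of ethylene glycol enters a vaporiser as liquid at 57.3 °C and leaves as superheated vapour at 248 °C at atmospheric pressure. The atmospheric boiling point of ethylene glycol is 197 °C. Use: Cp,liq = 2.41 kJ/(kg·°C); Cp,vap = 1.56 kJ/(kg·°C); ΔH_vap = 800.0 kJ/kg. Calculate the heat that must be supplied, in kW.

Q = 470 kW

liquid 57.3→197 °C: 336.68 kJ/kg
vaporisation at 197 °C: 800 kJ/kg
vapour 197→248 °C: 79.56 kJ/kg
Δh = 336.68 + 800 + 79.56 = 1216.2 kJ/kg
Q = ṁ·Δh = 23.18 kg/min × 1216.2 kJ/kg = 28192 kJ/min
|Q| = 469.87 kW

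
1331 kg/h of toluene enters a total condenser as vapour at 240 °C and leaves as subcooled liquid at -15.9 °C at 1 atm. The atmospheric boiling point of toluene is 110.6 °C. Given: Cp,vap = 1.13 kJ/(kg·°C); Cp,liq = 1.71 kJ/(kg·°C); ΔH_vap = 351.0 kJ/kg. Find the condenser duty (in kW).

vapour 240→110.6 °C: -146.22 kJ/kg
condensation at 110.6 °C: -351 kJ/kg
liquid 110.6→-15.9 °C: -216.31 kJ/kg
Δh = -146.22 + -351 + -216.31 = -713.54 kJ/kg
Q = ṁ·Δh = 1331 kg/h × -713.54 kJ/kg = -949720 kJ/h
|Q| = 263.81 kW

Q_c = 264 kW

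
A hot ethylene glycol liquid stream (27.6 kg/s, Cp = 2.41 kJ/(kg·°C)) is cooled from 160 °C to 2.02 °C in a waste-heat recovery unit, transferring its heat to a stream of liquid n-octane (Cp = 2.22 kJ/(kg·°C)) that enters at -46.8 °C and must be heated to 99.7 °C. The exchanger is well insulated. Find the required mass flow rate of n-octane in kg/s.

Heat released by hot stream: Q = 27.6 × 2.41 × (160 − 2.02) = 10508 kJ/s
Energy balance on cold side (adiabatic exchanger): Q = ṁ_c·Cp_c·(T_c,out − T_c,in)
ṁ_c = 10508 / [2.22 × (99.7 − -46.8)] = 32.31 kg/s

ṁ_c = 32.3 kg/s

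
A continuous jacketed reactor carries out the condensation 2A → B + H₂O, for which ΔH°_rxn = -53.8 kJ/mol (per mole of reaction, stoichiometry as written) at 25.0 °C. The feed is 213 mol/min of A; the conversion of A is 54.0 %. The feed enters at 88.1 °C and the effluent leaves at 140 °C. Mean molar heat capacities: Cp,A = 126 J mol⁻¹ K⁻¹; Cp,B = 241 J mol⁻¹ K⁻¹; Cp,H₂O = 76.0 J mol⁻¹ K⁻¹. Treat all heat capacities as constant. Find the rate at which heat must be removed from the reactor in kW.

Extent of reaction ξ = 0.540 × 213 / 2 = 57.51 mol/min
Reaction term: ξ·ΔH°_rxn = 57.51 × -53.8 = -3094 kJ/min
Sensible, feed 88.1→25 °C: -1693.5 kJ/min
Outlet flows (mol/min): A 97.98, B 57.51, H₂O 57.51
Sensible, products 25→140 °C: 3516.3 kJ/min
Q = ΔH = -1271.3 kJ/min = -21.188 kW
Heat removed = 21.188 kW

Q_out = 21.2 kW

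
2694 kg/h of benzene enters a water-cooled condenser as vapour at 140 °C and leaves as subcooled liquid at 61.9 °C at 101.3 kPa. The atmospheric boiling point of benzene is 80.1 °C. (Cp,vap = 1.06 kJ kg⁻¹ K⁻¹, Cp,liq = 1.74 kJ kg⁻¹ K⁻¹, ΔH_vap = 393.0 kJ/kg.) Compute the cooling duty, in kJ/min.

vapour 140→80.1 °C: -63.494 kJ/kg
condensation at 80.1 °C: -393 kJ/kg
liquid 80.1→61.9 °C: -31.668 kJ/kg
Δh = -63.494 + -393 + -31.668 = -488.16 kJ/kg
Q = ṁ·Δh = 2694 kg/h × -488.16 kJ/kg = -1.3151e+06 kJ/h
|Q| = 365.31 kW = 21918 kJ/min

Q_c = 21900 kJ/min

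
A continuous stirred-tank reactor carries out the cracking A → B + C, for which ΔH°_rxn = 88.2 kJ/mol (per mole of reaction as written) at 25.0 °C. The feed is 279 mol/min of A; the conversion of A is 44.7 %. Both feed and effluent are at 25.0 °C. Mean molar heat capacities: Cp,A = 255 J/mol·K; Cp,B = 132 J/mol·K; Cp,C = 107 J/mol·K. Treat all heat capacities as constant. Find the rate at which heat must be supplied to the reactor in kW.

Extent of reaction ξ = 0.447 × 279 = 124.71 mol/min
Reaction term: ξ·ΔH°_rxn = 124.71 × 88.2 = 11000 kJ/min
Q = ΔH = 11000 kJ/min = 183.33 kW
Heat supplied = 183.33 kW

Q_in = 183 kW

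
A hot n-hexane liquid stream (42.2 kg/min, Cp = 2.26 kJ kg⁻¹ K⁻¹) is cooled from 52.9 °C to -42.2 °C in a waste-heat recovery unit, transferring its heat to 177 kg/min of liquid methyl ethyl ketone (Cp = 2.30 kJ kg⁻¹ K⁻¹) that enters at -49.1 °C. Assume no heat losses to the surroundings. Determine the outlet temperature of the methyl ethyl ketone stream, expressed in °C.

Heat released by hot stream: Q = 42.2 × 2.26 × (52.9 − -42.2) = 9069.9 kJ/min
Energy balance on cold side (adiabatic exchanger): Q = ṁ_c·Cp_c·(T_c,out − T_c,in)
T_c,out = -49.1 + 9069.9/(177 × 2.30) = -26.821 °C

T_c,out = -26.8 °C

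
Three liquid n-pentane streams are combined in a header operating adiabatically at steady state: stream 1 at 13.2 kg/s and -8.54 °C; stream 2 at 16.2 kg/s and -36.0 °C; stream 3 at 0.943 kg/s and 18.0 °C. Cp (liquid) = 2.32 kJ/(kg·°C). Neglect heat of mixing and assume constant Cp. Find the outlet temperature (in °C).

T_out = -22.4 °C

Adiabatic, steady state ⇒ Σ ṁᵢCp,ᵢ(T_out − Tᵢ) = 0
T_out = Σ ṁᵢCp,ᵢTᵢ / Σ ṁᵢCp,ᵢ
      = -1575.2 / 70.396 = -22.376 °C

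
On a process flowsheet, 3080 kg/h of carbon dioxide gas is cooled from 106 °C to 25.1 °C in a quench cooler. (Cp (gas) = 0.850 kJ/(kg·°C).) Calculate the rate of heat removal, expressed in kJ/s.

Q_c = 58.8 kJ/s

Q = ṁ·Cp·ΔT = 3080 × 0.850 × (25.1 − 106) = -211800 kJ/h
Converting: 211800 / 3600 s = 58.832 kW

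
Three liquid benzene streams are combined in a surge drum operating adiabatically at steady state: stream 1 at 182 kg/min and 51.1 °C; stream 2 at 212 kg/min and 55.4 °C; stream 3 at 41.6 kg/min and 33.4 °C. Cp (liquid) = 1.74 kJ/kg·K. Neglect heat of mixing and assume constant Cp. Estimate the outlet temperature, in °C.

No heat crosses the boundary, so H_out = H_in.
T_out = Σ ṁᵢCp,ᵢTᵢ / Σ ṁᵢCp,ᵢ
      = 39036 / 757.94 = 51.502 °C

T_out = 51.5 °C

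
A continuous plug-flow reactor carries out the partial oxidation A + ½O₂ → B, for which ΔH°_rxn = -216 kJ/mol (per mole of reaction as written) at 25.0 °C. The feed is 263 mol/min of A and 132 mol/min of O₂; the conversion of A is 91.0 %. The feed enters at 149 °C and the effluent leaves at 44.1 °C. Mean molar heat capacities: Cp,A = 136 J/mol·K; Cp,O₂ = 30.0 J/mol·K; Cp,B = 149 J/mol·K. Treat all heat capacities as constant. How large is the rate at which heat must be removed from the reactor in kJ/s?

Q_out = 931 kJ/s

Extent of reaction ξ = 0.910 × 263 = 239.33 mol/min
Reaction term: ξ·ΔH°_rxn = 239.33 × -216 = -51695 kJ/min
Sensible, feed 149→25 °C: -4926.3 kJ/min
Outlet flows (mol/min): A 23.67, O₂ 12.335, B 239.33
Sensible, products 25→44.1 °C: 749.66 kJ/min
Q = ΔH = -55872 kJ/min = -931.2 kW
Heat removed = 931.2 kJ/s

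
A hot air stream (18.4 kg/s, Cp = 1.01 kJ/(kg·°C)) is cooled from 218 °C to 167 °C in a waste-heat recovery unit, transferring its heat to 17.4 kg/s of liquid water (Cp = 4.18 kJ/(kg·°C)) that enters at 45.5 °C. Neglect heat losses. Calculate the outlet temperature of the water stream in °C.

Heat released by hot stream: Q = 18.4 × 1.01 × (218 − 167) = 947.78 kJ/s
Energy balance on cold side (adiabatic exchanger): Q = ṁ_c·Cp_c·(T_c,out − T_c,in)
T_c,out = 45.5 + 947.78/(17.4 × 4.18) = 58.531 °C

T_c,out = 58.5 °C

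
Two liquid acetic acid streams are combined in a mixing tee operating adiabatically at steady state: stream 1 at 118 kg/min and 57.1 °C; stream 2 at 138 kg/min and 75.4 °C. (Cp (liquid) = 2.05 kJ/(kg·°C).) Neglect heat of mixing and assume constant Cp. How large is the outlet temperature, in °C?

T_out = 67.0 °C

Energy balance with Q = 0: Σ ṁᵢCp,ᵢ(T_out − Tᵢ) = 0
T_out = Σ ṁᵢCp,ᵢTᵢ / Σ ṁᵢCp,ᵢ
      = 35143 / 524.8 = 66.965 °C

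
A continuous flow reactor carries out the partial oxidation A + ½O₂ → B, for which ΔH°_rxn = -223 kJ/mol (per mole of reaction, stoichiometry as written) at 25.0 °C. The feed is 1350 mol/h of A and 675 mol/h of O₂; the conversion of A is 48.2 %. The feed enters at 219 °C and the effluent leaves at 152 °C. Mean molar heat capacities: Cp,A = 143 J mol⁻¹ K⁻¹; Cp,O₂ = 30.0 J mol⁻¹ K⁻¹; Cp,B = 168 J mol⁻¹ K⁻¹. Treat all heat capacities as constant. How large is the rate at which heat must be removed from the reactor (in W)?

Q_out = 44000 W

Extent of reaction ξ = 0.482 × 1350 = 650.7 mol/h
Reaction term: ξ·ΔH°_rxn = 650.7 × -223 = -145110 kJ/h
Sensible, feed 219→25 °C: -41380 kJ/h
Outlet flows (mol/h): A 699.3, O₂ 349.65, B 650.7
Sensible, products 25→152 °C: 27915 kJ/h
Q = ΔH = -158570 kJ/h = -44.047 kW
Heat removed = 44047 W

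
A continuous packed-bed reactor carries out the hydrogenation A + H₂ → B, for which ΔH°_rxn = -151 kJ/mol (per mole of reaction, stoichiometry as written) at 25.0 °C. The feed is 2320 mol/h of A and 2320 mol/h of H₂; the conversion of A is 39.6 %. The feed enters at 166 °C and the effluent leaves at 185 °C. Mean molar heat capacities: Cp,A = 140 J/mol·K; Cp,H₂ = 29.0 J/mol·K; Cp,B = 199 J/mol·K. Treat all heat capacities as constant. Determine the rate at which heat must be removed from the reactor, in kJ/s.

Q_out = 35.2 kJ/s

Extent of reaction ξ = 0.396 × 2320 = 918.72 mol/h
Reaction term: ξ·ΔH°_rxn = 918.72 × -151 = -138730 kJ/h
Sensible, feed 166→25 °C: -55283 kJ/h
Outlet flows (mol/h): A 1401.3, H₂ 1401.3, B 918.72
Sensible, products 25→185 °C: 67143 kJ/h
Q = ΔH = -126870 kJ/h = -35.241 kW
Heat removed = 35.241 kJ/s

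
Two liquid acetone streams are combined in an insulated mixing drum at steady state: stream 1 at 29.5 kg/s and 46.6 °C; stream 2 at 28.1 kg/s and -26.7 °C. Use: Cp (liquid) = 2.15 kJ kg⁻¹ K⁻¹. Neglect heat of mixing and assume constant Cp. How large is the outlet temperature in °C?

T_out = 10.8 °C

Adiabatic, steady state ⇒ Σ ṁᵢCp,ᵢ(T_out − Tᵢ) = 0
Σ ṁᵢCp,ᵢTᵢ = 29.5×2.15×46.6 + 28.1×2.15×-26.7 = 1342.5
Σ ṁᵢCp,ᵢ = 29.5×2.15 + 28.1×2.15 = 123.84
T_out = 1342.5 / 123.84 = 10.841 °C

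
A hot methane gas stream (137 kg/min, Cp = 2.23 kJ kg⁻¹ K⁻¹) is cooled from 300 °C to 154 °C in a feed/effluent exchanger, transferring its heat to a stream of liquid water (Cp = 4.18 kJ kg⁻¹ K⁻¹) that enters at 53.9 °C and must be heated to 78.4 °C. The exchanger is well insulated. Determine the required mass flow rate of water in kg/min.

Heat released by hot stream: Q = 137 × 2.23 × (300 − 154) = 44604 kJ/min
Energy balance on cold side (adiabatic exchanger): Q = ṁ_c·Cp_c·(T_c,out − T_c,in)
ṁ_c = 44604 / [4.18 × (78.4 − 53.9)] = 435.55 kg/min

ṁ_c = 436 kg/min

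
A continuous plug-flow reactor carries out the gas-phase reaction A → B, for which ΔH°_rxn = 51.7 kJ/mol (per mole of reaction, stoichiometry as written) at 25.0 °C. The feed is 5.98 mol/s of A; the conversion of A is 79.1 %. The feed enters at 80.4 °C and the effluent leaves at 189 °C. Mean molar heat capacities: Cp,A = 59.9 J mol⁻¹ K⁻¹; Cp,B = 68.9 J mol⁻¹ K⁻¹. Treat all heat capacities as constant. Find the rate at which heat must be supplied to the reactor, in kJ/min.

Q_in = 17400 kJ/min

Extent of reaction ξ = 0.791 × 5.98 = 4.7302 mol/s
Reaction term: ξ·ΔH°_rxn = 4.7302 × 51.7 = 244.55 kJ/s
Sensible, feed 80.4→25 °C: -19.844 kJ/s
Outlet flows (mol/s): A 1.2498, B 4.7302
Sensible, products 25→189 °C: 65.727 kJ/s
Q = ΔH = 290.43 kJ/s = 290.43 kW
Heat supplied = 17426 kJ/min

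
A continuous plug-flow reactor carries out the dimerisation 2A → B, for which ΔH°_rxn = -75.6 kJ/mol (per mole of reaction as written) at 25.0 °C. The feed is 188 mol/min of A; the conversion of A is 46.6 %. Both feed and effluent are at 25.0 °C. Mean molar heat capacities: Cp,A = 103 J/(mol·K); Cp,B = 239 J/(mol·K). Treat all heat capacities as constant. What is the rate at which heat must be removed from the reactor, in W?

Extent of reaction ξ = 0.466 × 188 / 2 = 43.804 mol/min
Reaction term: ξ·ΔH°_rxn = 43.804 × -75.6 = -3311.6 kJ/min
Q = ΔH = -3311.6 kJ/min = -55.193 kW
Heat removed = 55193 W

Q_out = 55200 W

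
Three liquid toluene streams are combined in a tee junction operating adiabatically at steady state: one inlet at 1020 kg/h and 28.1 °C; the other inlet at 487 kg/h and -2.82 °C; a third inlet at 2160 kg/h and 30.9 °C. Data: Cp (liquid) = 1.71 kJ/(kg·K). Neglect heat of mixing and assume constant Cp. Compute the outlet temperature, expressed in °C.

Energy balance with Q = 0: Σ ṁᵢCp,ᵢ(T_out − Tᵢ) = 0
Σ ṁᵢCp,ᵢTᵢ = 1020×1.71×28.1 + 487×1.71×-2.82 + 2160×1.71×30.9 = 160800
Σ ṁᵢCp,ᵢ = 1020×1.71 + 487×1.71 + 2160×1.71 = 6270.6
T_out = 160800 / 6270.6 = 25.643 °C

T_out = 25.6 °C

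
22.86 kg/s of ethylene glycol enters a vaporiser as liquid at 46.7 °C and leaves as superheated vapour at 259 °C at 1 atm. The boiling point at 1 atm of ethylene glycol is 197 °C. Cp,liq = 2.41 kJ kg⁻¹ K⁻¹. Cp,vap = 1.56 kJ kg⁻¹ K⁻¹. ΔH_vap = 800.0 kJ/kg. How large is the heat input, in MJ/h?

liquid 46.7→197 °C: 362.22 kJ/kg
vaporisation at 197 °C: 800 kJ/kg
vapour 197→259 °C: 96.72 kJ/kg
Δh = 362.22 + 800 + 96.72 = 1258.9 kJ/kg
Q = ṁ·Δh = 22.86 kg/s × 1258.9 kJ/kg = 28779 kJ/s
|Q| = 28779 kW = 103610 MJ/h

Q = 104000 MJ/h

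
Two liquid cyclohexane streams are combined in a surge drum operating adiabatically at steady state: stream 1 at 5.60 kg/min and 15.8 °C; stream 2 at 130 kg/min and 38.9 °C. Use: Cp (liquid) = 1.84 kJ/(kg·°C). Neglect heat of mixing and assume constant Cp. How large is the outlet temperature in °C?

No heat crosses the boundary, so H_out = H_in.
Σ ṁᵢCp,ᵢTᵢ = 5.60×1.84×15.8 + 130×1.84×38.9 = 9467.7
Σ ṁᵢCp,ᵢ = 5.60×1.84 + 130×1.84 = 249.5
T_out = 9467.7 / 249.5 = 37.946 °C

T_out = 37.9 °C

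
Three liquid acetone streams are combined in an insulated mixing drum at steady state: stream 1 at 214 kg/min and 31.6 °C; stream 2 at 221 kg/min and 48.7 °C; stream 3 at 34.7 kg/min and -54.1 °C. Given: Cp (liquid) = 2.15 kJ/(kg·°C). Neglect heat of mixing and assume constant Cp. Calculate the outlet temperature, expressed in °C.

T_out = 33.3 °C

No heat crosses the boundary, so H_out = H_in.
T_out = Σ ṁᵢCp,ᵢTᵢ / Σ ṁᵢCp,ᵢ
      = 33643 / 1009.9 = 33.315 °C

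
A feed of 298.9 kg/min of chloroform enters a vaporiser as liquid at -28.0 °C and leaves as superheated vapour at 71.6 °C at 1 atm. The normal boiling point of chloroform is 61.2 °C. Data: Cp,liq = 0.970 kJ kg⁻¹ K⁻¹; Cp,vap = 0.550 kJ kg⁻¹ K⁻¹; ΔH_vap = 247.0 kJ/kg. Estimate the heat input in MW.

Q = 1.69 MW

liquid -28.0→61.2 °C: 86.524 kJ/kg
vaporisation at 61.2 °C: 247 kJ/kg
vapour 61.2→71.6 °C: 5.72 kJ/kg
Δh = 86.524 + 247 + 5.72 = 339.24 kJ/kg
Q = ṁ·Δh = 298.9 kg/min × 339.24 kJ/kg = 101400 kJ/min
|Q| = 1690 kW = 1.69 MW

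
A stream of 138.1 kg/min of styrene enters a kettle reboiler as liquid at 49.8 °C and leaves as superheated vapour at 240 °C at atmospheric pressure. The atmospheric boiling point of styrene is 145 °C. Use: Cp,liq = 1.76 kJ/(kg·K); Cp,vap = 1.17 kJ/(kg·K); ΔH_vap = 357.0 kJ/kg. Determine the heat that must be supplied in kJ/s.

Q = 1460 kJ/s

liquid 49.8→145 °C: 167.55 kJ/kg
vaporisation at 145 °C: 357 kJ/kg
vapour 145→240 °C: 111.15 kJ/kg
Δh = 167.55 + 357 + 111.15 = 635.7 kJ/kg
Q = ṁ·Δh = 138.1 kg/min × 635.7 kJ/kg = 87790 kJ/min
|Q| = 1463.2 kW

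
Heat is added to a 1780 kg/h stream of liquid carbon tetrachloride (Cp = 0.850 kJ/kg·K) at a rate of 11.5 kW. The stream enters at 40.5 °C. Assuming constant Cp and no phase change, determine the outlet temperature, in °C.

Q = 11.5 kW = 41400 kJ/h
ΔT = Q/(ṁ·Cp) = 41400/(1780×0.850) = 27.363 K
T_out = 40.5 + 27.363 = 67.863 °C

T_out = 67.9 °C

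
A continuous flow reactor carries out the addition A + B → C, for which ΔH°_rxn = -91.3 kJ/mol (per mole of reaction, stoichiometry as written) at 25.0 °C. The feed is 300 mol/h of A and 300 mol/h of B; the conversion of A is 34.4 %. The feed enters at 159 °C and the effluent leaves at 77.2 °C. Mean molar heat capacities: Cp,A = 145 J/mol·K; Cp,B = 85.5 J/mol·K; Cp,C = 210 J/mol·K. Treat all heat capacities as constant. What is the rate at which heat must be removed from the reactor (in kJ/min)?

Extent of reaction ξ = 0.344 × 300 = 103.2 mol/h
Reaction term: ξ·ΔH°_rxn = 103.2 × -91.3 = -9422.2 kJ/h
Sensible, feed 159→25 °C: -9266.1 kJ/h
Outlet flows (mol/h): A 196.8, B 196.8, C 103.2
Sensible, products 25→77.2 °C: 3499.2 kJ/h
Q = ΔH = -15189 kJ/h = -4.2192 kW
Heat removed = 253.15 kJ/min

Q_out = 253 kJ/min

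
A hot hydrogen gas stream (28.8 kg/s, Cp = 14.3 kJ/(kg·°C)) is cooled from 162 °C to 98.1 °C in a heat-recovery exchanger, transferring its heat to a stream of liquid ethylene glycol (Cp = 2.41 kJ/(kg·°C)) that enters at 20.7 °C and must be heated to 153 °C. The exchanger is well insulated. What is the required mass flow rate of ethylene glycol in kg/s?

Heat released by hot stream: Q = 28.8 × 14.3 × (162 − 98.1) = 26317 kJ/s
Energy balance on cold side (adiabatic exchanger): Q = ṁ_c·Cp_c·(T_c,out − T_c,in)
ṁ_c = 26317 / [2.41 × (153 − 20.7)] = 82.538 kg/s

ṁ_c = 82.5 kg/s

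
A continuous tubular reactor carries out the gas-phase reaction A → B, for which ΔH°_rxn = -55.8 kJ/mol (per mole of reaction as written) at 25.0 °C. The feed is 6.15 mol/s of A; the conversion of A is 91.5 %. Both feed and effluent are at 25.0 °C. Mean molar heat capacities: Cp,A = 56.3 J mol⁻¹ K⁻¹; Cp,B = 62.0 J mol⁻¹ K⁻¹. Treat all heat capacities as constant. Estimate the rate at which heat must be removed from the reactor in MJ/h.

Extent of reaction ξ = 0.915 × 6.15 = 5.6273 mol/s
Reaction term: ξ·ΔH°_rxn = 5.6273 × -55.8 = -314 kJ/s
Q = ΔH = -314 kJ/s = -314 kW
Heat removed = 1130.4 MJ/h

Q_out = 1130 MJ/h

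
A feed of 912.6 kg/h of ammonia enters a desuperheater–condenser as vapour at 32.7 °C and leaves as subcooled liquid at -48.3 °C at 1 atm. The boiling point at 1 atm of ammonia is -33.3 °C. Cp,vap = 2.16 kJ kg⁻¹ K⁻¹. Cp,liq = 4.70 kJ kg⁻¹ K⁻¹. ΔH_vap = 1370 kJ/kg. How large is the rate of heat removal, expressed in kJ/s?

Q_c = 401 kJ/s

vapour 32.7→-33.3 °C: -142.56 kJ/kg
condensation at -33.3 °C: -1370 kJ/kg
liquid -33.3→-48.3 °C: -70.5 kJ/kg
Δh = -142.56 + -1370 + -70.5 = -1583.1 kJ/kg
Q = ṁ·Δh = 912.6 kg/h × -1583.1 kJ/kg = -1.4447e+06 kJ/h
|Q| = 401.31 kW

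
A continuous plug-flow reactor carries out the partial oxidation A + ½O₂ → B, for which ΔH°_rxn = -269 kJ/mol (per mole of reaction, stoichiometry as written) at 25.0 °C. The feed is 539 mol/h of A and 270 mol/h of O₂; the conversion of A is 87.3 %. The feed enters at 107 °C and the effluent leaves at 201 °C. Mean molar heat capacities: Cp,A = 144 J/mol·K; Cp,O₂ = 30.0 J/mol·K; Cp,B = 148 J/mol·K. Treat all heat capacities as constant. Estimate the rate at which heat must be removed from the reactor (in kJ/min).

Extent of reaction ξ = 0.873 × 539 = 470.55 mol/h
Reaction term: ξ·ΔH°_rxn = 470.55 × -269 = -126580 kJ/h
Sensible, feed 107→25 °C: -7028.7 kJ/h
Outlet flows (mol/h): A 68.453, O₂ 34.726, B 470.55
Sensible, products 25→201 °C: 14175 kJ/h
Q = ΔH = -119430 kJ/h = -33.175 kW
Heat removed = 1990.5 kJ/min

Q_out = 1990 kJ/min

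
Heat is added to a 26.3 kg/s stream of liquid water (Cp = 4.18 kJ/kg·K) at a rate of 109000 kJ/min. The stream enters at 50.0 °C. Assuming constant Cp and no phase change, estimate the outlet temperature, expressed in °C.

Q = 109000 kJ/min = 1816.7 kJ/s
ΔT = Q/(ṁ·Cp) = 1816.7/(26.3×4.18) = 16.525 K
T_out = 50.0 + 16.525 = 66.525 °C

T_out = 66.5 °C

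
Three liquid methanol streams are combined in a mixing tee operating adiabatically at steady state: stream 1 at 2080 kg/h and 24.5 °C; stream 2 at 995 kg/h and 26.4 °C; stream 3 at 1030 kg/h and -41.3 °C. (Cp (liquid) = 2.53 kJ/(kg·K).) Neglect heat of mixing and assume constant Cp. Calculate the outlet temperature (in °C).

No heat crosses the boundary, so H_out = H_in.
Σ ṁᵢCp,ᵢTᵢ = 2080×2.53×24.5 + 995×2.53×26.4 + 1030×2.53×-41.3 = 87763
Σ ṁᵢCp,ᵢ = 2080×2.53 + 995×2.53 + 1030×2.53 = 10386
T_out = 87763 / 10386 = 8.4504 °C

T_out = 8.45 °C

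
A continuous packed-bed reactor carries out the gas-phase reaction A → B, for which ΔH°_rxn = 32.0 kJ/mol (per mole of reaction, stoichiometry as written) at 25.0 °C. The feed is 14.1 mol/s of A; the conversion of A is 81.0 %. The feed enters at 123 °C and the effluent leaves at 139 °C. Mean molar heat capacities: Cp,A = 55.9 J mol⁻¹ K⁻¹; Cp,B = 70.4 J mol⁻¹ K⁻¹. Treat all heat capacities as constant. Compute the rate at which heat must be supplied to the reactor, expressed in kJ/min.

Q_in = 23800 kJ/min

Extent of reaction ξ = 0.810 × 14.1 = 11.421 mol/s
Reaction term: ξ·ΔH°_rxn = 11.421 × 32.0 = 365.47 kJ/s
Sensible, feed 123→25 °C: -77.243 kJ/s
Outlet flows (mol/s): A 2.679, B 11.421
Sensible, products 25→139 °C: 108.73 kJ/s
Q = ΔH = 396.96 kJ/s = 396.96 kW
Heat supplied = 23818 kJ/min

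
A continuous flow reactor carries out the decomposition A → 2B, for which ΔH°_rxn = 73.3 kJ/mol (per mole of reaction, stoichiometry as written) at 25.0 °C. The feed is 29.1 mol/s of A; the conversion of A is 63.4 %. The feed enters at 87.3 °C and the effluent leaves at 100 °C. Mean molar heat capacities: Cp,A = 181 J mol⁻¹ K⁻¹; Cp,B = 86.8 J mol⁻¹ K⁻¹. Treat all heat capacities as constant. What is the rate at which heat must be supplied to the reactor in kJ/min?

Q_in = 84500 kJ/min

Extent of reaction ξ = 0.634 × 29.1 = 18.449 mol/s
Reaction term: ξ·ΔH°_rxn = 18.449 × 73.3 = 1352.3 kJ/s
Sensible, feed 87.3→25 °C: -328.14 kJ/s
Outlet flows (mol/s): A 10.651, B 36.899
Sensible, products 25→100 °C: 384.79 kJ/s
Q = ΔH = 1409 kJ/s = 1409 kW
Heat supplied = 84540 kJ/min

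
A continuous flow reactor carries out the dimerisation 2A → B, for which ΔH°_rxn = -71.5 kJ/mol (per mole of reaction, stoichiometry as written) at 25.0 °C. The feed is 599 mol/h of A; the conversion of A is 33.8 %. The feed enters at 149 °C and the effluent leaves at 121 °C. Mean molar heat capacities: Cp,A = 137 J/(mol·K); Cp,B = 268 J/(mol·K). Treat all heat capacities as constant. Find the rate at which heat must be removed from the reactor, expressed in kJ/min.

Q_out = 160 kJ/min

Extent of reaction ξ = 0.338 × 599 / 2 = 101.23 mol/h
Reaction term: ξ·ΔH°_rxn = 101.23 × -71.5 = -7238 kJ/h
Sensible, feed 149→25 °C: -10176 kJ/h
Outlet flows (mol/h): A 396.54, B 101.23
Sensible, products 25→121 °C: 7819.7 kJ/h
Q = ΔH = -9594.1 kJ/h = -2.665 kW
Heat removed = 159.9 kJ/min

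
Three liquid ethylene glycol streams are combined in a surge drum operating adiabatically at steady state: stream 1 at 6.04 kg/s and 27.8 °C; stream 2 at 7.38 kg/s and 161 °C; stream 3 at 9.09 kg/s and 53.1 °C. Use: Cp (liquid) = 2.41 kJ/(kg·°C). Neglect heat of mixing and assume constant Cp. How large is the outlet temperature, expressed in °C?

T_out = 81.7 °C

Energy balance with Q = 0: Σ ṁᵢCp,ᵢ(T_out − Tᵢ) = 0
Σ ṁᵢCp,ᵢTᵢ = 6.04×2.41×27.8 + 7.38×2.41×161 + 9.09×2.41×53.1 = 4431.4
Σ ṁᵢCp,ᵢ = 6.04×2.41 + 7.38×2.41 + 9.09×2.41 = 54.249
T_out = 4431.4 / 54.249 = 81.687 °C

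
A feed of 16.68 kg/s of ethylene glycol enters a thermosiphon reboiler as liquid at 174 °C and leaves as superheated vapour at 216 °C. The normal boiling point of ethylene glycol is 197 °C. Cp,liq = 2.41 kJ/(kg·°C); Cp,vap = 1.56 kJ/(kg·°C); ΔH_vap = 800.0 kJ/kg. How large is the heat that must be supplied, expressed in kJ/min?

liquid 174→197 °C: 55.43 kJ/kg
vaporisation at 197 °C: 800 kJ/kg
vapour 197→216 °C: 29.64 kJ/kg
Δh = 55.43 + 800 + 29.64 = 885.07 kJ/kg
Q = ṁ·Δh = 16.68 kg/s × 885.07 kJ/kg = 14763 kJ/s
|Q| = 14763 kW = 885780 kJ/min

Q = 886000 kJ/min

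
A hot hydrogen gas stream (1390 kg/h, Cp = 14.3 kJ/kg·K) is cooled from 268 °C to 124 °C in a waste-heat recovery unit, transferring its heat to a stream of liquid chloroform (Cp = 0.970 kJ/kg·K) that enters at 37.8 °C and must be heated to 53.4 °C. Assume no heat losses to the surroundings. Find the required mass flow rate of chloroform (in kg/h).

ṁ_c = 189000 kg/h

Heat released by hot stream: Q = 1390 × 14.3 × (268 − 124) = 2.8623e+06 kJ/h
Energy balance on cold side (adiabatic exchanger): Q = ṁ_c·Cp_c·(T_c,out − T_c,in)
ṁ_c = 2.8623e+06 / [0.970 × (53.4 − 37.8)] = 189150 kg/h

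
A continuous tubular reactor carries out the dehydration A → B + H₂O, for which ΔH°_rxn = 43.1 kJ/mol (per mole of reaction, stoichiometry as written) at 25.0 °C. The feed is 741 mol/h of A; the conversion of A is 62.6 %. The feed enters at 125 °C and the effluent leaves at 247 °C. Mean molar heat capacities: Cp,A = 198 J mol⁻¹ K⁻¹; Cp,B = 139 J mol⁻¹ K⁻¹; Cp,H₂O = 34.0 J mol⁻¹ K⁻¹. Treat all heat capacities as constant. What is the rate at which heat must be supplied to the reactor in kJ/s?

Extent of reaction ξ = 0.626 × 741 = 463.87 mol/h
Reaction term: ξ·ΔH°_rxn = 463.87 × 43.1 = 19993 kJ/h
Sensible, feed 125→25 °C: -14672 kJ/h
Outlet flows (mol/h): A 277.13, B 463.87, H₂O 463.87
Sensible, products 25→247 °C: 29997 kJ/h
Q = ΔH = 35318 kJ/h = 9.8105 kW
Heat supplied = 9.8105 kJ/s

Q_in = 9.81 kJ/s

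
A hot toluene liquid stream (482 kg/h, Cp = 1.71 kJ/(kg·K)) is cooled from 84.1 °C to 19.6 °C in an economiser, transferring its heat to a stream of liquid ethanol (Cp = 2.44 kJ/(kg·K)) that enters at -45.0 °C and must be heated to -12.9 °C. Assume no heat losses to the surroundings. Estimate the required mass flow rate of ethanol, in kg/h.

Heat released by hot stream: Q = 482 × 1.71 × (84.1 − 19.6) = 53162 kJ/h
Energy balance on cold side (adiabatic exchanger): Q = ṁ_c·Cp_c·(T_c,out − T_c,in)
ṁ_c = 53162 / [2.44 × (-12.9 − -45.0)] = 678.75 kg/h

ṁ_c = 679 kg/h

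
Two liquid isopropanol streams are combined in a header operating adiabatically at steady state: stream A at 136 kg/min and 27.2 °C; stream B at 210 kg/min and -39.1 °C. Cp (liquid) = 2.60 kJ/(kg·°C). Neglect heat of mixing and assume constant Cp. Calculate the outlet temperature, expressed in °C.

Adiabatic, steady state ⇒ Σ ṁᵢCp,ᵢ(T_out − Tᵢ) = 0
T_out = Σ ṁᵢCp,ᵢTᵢ / Σ ṁᵢCp,ᵢ
      = -11731 / 899.6 = -13.04 °C

T_out = -13.0 °C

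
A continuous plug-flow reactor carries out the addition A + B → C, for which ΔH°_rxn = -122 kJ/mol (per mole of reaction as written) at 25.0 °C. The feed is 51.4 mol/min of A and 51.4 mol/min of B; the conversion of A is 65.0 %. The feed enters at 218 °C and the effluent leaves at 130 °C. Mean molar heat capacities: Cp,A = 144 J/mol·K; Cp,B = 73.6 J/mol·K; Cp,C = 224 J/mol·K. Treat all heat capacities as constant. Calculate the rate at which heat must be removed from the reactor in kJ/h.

Q_out = 302000 kJ/h

Extent of reaction ξ = 0.650 × 51.4 = 33.41 mol/min
Reaction term: ξ·ΔH°_rxn = 33.41 × -122 = -4076 kJ/min
Sensible, feed 218→25 °C: -2158.6 kJ/min
Outlet flows (mol/min): A 17.99, B 17.99, C 33.41
Sensible, products 25→130 °C: 1196.8 kJ/min
Q = ΔH = -5037.8 kJ/min = -83.964 kW
Heat removed = 302270 kJ/h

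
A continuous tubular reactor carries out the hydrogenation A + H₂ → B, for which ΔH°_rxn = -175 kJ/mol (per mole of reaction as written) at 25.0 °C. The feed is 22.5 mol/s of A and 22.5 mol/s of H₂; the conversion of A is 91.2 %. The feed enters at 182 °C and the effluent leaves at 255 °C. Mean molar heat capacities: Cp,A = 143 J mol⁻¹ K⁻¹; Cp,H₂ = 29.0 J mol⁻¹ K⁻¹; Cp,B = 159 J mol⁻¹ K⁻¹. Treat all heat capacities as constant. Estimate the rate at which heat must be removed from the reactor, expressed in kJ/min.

Q_out = 202000 kJ/min

Extent of reaction ξ = 0.912 × 22.5 = 20.52 mol/s
Reaction term: ξ·ΔH°_rxn = 20.52 × -175 = -3591 kJ/s
Sensible, feed 182→25 °C: -607.59 kJ/s
Outlet flows (mol/s): A 1.98, H₂ 1.98, B 20.52
Sensible, products 25→255 °C: 828.75 kJ/s
Q = ΔH = -3369.8 kJ/s = -3369.8 kW
Heat removed = 202190 kJ/min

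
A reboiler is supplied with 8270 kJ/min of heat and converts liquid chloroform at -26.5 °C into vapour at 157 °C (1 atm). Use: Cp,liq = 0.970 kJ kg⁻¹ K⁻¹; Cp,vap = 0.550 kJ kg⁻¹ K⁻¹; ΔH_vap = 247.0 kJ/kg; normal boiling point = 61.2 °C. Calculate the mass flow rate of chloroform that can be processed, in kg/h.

ṁ = 1290 kg/h

Δh = 0.970×(61.2−-26.5) + 247.0 + 0.550×(157−61.2) = 384.76 kJ/kg
Q = 8270 kJ/min = 137.83 kJ/s = 496200 kJ/h
ṁ = Q/Δh = 496200 / 384.76 = 1289.6 kg/h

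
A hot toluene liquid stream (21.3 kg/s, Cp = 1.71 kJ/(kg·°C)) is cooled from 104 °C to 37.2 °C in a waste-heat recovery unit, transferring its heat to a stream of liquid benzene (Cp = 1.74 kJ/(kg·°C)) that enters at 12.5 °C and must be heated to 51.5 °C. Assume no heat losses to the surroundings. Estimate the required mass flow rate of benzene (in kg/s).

ṁ_c = 35.9 kg/s

Heat released by hot stream: Q = 21.3 × 1.71 × (104 − 37.2) = 2433.1 kJ/s
Energy balance on cold side (adiabatic exchanger): Q = ṁ_c·Cp_c·(T_c,out − T_c,in)
ṁ_c = 2433.1 / [1.74 × (51.5 − 12.5)] = 35.854 kg/s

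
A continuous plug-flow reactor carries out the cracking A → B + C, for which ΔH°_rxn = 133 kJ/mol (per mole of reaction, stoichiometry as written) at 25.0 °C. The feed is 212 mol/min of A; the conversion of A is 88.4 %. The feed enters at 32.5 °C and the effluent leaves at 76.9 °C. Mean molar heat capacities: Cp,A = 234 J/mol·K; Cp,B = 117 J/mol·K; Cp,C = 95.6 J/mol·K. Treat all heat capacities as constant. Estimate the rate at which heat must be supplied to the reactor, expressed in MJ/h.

Extent of reaction ξ = 0.884 × 212 = 187.41 mol/min
Reaction term: ξ·ΔH°_rxn = 187.41 × 133 = 24925 kJ/min
Sensible, feed 32.5→25 °C: -372.06 kJ/min
Outlet flows (mol/min): A 24.592, B 187.41, C 187.41
Sensible, products 25→76.9 °C: 2366.5 kJ/min
Q = ΔH = 26920 kJ/min = 448.66 kW
Heat supplied = 1615.2 MJ/h

Q_in = 1620 MJ/h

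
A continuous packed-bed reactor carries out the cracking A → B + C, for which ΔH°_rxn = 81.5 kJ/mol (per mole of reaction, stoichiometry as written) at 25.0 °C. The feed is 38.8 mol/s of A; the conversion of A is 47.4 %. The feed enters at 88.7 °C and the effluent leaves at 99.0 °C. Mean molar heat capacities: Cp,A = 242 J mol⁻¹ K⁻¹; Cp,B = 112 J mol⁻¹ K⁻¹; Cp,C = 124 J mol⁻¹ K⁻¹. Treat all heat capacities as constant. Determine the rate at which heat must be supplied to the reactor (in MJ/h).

Extent of reaction ξ = 0.474 × 38.8 = 18.391 mol/s
Reaction term: ξ·ΔH°_rxn = 18.391 × 81.5 = 1498.9 kJ/s
Sensible, feed 88.7→25 °C: -598.12 kJ/s
Outlet flows (mol/s): A 20.409, B 18.391, C 18.391
Sensible, products 25→99.0 °C: 686.66 kJ/s
Q = ΔH = 1587.4 kJ/s = 1587.4 kW
Heat supplied = 5714.7 MJ/h

Q_in = 5710 MJ/h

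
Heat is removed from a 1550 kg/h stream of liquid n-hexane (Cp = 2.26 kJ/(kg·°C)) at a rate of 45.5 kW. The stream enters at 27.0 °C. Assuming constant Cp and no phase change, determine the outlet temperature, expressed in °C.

T_out = -19.8 °C

Q = 45.5 kW = 163800 kJ/h
ΔT = Q/(ṁ·Cp) = 163800/(1550×2.26) = 46.76 K
T_out = 27.0 − 46.76 = -19.76 °C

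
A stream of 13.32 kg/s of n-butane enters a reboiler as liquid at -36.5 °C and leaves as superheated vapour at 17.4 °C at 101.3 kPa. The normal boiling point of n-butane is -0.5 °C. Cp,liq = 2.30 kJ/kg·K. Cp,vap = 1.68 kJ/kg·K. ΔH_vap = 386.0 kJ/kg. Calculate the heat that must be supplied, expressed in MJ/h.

liquid -36.5→-0.5 °C: 82.8 kJ/kg
vaporisation at -0.5 °C: 386 kJ/kg
vapour -0.5→17.4 °C: 30.072 kJ/kg
Δh = 82.8 + 386 + 30.072 = 498.87 kJ/kg
Q = ṁ·Δh = 13.32 kg/s × 498.87 kJ/kg = 6645 kJ/s
|Q| = 6645 kW = 23922 MJ/h

Q = 23900 MJ/h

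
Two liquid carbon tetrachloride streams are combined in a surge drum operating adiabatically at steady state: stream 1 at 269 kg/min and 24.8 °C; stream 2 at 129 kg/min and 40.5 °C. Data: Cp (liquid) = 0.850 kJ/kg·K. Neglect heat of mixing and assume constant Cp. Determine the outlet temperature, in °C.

T_out = 29.9 °C

No heat crosses the boundary, so H_out = H_in.
Σ ṁᵢCp,ᵢTᵢ = 269×0.850×24.8 + 129×0.850×40.5 = 10111
Σ ṁᵢCp,ᵢ = 269×0.850 + 129×0.850 = 338.3
T_out = 10111 / 338.3 = 29.889 °C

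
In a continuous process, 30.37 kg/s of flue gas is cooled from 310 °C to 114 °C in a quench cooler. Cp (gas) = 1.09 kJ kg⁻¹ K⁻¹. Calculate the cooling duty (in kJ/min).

Q = ṁ·Cp·ΔT = 30.37 × 1.09 × (114 − 310) = -6488.2 kJ/s
Cooling duty = 389290 kJ/min

Q_c = 389000 kJ/min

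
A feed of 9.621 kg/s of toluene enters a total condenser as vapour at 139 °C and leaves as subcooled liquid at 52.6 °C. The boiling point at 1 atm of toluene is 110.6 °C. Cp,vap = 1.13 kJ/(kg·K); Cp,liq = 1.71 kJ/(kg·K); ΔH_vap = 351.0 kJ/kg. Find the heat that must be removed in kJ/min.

Q_c = 278000 kJ/min

vapour 139→110.6 °C: -32.092 kJ/kg
condensation at 110.6 °C: -351 kJ/kg
liquid 110.6→52.6 °C: -99.18 kJ/kg
Δh = -32.092 + -351 + -99.18 = -482.27 kJ/kg
Q = ṁ·Δh = 9.621 kg/s × -482.27 kJ/kg = -4639.9 kJ/s
|Q| = 4639.9 kW = 278400 kJ/min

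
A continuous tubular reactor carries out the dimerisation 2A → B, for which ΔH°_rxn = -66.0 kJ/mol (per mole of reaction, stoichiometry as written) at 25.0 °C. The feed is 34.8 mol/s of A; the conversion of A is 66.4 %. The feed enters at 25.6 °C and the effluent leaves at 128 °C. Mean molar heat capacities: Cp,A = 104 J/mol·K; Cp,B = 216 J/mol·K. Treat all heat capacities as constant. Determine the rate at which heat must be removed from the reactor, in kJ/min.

Extent of reaction ξ = 0.664 × 34.8 / 2 = 11.554 mol/s
Reaction term: ξ·ΔH°_rxn = 11.554 × -66.0 = -762.54 kJ/s
Sensible, feed 25.6→25 °C: -2.1715 kJ/s
Outlet flows (mol/s): A 11.693, B 11.554
Sensible, products 25→128 °C: 382.3 kJ/s
Q = ΔH = -382.41 kJ/s = -382.41 kW
Heat removed = 22945 kJ/min

Q_out = 22900 kJ/min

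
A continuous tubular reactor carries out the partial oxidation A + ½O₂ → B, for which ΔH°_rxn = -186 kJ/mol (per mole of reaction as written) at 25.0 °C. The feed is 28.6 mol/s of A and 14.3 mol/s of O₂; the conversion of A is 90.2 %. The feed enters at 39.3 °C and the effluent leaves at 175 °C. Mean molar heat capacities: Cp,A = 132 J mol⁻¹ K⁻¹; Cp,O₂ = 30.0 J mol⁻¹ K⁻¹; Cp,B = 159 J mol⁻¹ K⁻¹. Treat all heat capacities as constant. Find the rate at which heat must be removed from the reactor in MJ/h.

Q_out = 15100 MJ/h

Extent of reaction ξ = 0.902 × 28.6 = 25.797 mol/s
Reaction term: ξ·ΔH°_rxn = 25.797 × -186 = -4798.3 kJ/s
Sensible, feed 39.3→25 °C: -60.12 kJ/s
Outlet flows (mol/s): A 2.8028, O₂ 1.4014, B 25.797
Sensible, products 25→175 °C: 677.06 kJ/s
Q = ΔH = -4181.3 kJ/s = -4181.3 kW
Heat removed = 15053 MJ/h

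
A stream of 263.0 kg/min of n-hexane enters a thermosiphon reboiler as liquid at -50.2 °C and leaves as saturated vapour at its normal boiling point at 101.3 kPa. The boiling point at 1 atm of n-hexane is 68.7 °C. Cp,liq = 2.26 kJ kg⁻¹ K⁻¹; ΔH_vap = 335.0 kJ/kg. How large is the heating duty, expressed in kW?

Q = 2650 kW

liquid -50.2→68.7 °C: 268.71 kJ/kg
vaporisation at 68.7 °C: 335 kJ/kg
Δh = 268.71 + 335 = 603.71 kJ/kg
Q = ṁ·Δh = 263.0 kg/min × 603.71 kJ/kg = 158780 kJ/min
|Q| = 2646.3 kW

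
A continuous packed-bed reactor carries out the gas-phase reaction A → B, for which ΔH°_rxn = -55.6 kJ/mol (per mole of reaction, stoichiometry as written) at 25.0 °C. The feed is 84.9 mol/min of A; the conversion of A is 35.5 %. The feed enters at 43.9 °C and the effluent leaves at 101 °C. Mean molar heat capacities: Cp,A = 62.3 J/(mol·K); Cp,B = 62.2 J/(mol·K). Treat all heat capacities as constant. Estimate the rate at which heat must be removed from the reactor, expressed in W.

Q_out = 22900 W

Extent of reaction ξ = 0.355 × 84.9 = 30.14 mol/min
Reaction term: ξ·ΔH°_rxn = 30.14 × -55.6 = -1675.8 kJ/min
Sensible, feed 43.9→25 °C: -99.967 kJ/min
Outlet flows (mol/min): A 54.761, B 30.14
Sensible, products 25→101 °C: 401.76 kJ/min
Q = ΔH = -1374 kJ/min = -22.899 kW
Heat removed = 22899 W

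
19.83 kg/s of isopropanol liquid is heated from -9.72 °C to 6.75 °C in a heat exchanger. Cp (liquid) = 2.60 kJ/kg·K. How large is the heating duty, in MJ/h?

Q = ṁ·Cp·ΔT = 19.83 × 2.60 × (6.75 − -9.72) = 849.16 kJ/s
Heating duty = 3057 MJ/h

Q = 3060 MJ/h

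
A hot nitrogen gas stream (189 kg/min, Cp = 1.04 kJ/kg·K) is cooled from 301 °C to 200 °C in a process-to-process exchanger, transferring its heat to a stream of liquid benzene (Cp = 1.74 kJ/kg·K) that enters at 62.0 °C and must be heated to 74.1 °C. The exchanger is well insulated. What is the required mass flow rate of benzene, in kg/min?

Heat released by hot stream: Q = 189 × 1.04 × (301 − 200) = 19853 kJ/min
Energy balance on cold side (adiabatic exchanger): Q = ṁ_c·Cp_c·(T_c,out − T_c,in)
ṁ_c = 19853 / [1.74 × (74.1 − 62.0)] = 942.94 kg/min

ṁ_c = 943 kg/min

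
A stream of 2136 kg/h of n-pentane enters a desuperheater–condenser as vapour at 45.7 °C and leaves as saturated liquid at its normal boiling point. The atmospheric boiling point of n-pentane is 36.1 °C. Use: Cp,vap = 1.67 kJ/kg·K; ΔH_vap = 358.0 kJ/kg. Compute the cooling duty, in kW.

vapour 45.7→36.1 °C: -16.032 kJ/kg
condensation at 36.1 °C: -358 kJ/kg
Δh = -16.032 + -358 = -374.03 kJ/kg
Q = ṁ·Δh = 2136 kg/h × -374.03 kJ/kg = -798930 kJ/h
|Q| = 221.93 kW

Q_c = 222 kW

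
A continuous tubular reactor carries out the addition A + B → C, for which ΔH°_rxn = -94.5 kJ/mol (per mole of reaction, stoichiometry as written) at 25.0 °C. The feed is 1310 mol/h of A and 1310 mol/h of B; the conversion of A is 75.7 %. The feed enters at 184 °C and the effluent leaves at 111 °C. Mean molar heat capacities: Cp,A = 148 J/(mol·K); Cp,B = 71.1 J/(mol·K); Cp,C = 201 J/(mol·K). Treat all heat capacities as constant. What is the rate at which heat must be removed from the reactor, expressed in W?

Extent of reaction ξ = 0.757 × 1310 = 991.67 mol/h
Reaction term: ξ·ΔH°_rxn = 991.67 × -94.5 = -93713 kJ/h
Sensible, feed 184→25 °C: -45636 kJ/h
Outlet flows (mol/h): A 318.33, B 318.33, C 991.67
Sensible, products 25→111 °C: 23140 kJ/h
Q = ΔH = -116210 kJ/h = -32.28 kW
Heat removed = 32280 W

Q_out = 32300 W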